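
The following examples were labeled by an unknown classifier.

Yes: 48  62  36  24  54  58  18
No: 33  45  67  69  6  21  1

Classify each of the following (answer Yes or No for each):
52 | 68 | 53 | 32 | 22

Yes, Yes, No, Yes, Yes

A rule that fits every label: even AND at least 18 — true of each 'Yes' example, false of each 'No' one.
52 → 52 is even, 52 ≥ 18 → Yes.
68 → 68 is even, 68 ≥ 18 → Yes.
53 → 53 is odd, 53 ≥ 18 → No.
32 → 32 is even, 32 ≥ 18 → Yes.
22 → 22 is even, 22 ≥ 18 → Yes.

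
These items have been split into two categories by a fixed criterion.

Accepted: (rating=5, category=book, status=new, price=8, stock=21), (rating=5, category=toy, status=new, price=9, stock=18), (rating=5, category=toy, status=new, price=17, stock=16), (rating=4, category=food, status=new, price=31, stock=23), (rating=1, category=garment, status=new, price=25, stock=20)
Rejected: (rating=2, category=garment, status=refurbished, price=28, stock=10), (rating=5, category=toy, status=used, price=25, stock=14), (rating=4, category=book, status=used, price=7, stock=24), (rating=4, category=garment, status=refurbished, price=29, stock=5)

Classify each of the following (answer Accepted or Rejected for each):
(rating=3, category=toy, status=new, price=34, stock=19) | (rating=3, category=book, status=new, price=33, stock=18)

Rule: status is new. This holds for each 'Accepted' example and fails for each 'Rejected' one.
(rating=3, category=toy, status=new, price=34, stock=19): status is new, qualifies → Accepted.
(rating=3, category=book, status=new, price=33, stock=18): status is new, qualifies → Accepted.

Accepted, Accepted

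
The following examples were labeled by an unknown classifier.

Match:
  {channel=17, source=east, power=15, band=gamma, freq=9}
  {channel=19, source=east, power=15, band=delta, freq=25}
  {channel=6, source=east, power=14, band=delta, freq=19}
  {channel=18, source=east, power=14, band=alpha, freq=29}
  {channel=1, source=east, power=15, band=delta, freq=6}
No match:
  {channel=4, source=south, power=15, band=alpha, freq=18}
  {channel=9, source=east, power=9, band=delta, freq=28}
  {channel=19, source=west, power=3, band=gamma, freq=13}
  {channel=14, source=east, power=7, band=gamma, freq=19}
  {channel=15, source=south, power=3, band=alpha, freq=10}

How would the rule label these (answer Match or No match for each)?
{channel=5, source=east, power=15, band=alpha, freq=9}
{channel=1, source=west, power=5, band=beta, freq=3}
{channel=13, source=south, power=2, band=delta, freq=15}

Match, No match, No match

Rule: source is east AND power ≥ 14. This holds for each 'Match' example and fails for each 'No match' one.
{channel=5, source=east, power=15, band=alpha, freq=9}: source is east, power = 15, meets the rule → Match.
{channel=1, source=west, power=5, band=beta, freq=3}: source is west, power = 5, does not pass → No match.
{channel=13, source=south, power=2, band=delta, freq=15}: source is south, power = 2, does not pass → No match.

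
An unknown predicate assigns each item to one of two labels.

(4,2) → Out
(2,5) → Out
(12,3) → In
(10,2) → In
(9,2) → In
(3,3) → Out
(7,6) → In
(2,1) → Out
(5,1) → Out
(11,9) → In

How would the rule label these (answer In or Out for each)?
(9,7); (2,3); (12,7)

In, Out, In

A rule that fits every label: sum ≥ 11 — true of each 'In' example, false of each 'Out' one.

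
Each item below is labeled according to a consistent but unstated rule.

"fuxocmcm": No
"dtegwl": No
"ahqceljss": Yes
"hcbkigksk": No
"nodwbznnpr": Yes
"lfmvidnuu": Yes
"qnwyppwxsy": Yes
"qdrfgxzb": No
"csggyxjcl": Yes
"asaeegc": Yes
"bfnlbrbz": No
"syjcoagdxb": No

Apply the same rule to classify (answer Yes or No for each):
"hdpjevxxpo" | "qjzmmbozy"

All 'Yes' examples share one property — has a double letter — and every 'No' example lacks it.
"hdpjevxxpo": Yes ('xx' doubled). "qjzmmbozy": Yes ('mm' doubled).

Yes, Yes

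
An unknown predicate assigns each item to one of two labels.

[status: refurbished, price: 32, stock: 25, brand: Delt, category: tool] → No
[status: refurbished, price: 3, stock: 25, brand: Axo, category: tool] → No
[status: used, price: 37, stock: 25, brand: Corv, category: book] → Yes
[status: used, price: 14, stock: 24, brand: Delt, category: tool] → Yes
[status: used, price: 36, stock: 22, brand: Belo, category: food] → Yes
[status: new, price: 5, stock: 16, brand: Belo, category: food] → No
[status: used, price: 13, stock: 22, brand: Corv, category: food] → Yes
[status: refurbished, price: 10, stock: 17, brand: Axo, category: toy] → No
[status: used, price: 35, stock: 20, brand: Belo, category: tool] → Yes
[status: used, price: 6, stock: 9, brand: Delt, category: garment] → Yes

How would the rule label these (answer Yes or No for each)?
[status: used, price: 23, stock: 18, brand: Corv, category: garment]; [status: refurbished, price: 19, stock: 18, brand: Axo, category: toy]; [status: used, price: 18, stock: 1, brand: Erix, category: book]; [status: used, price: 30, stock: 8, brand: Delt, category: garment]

Rule: status is used. This holds for each 'Yes' example and fails for each 'No' one.
[status: used, price: 23, stock: 18, brand: Corv, category: garment] — status is used, hence Yes. [status: refurbished, price: 19, stock: 18, brand: Axo, category: toy] — status is refurbished, hence No. [status: used, price: 18, stock: 1, brand: Erix, category: book] — status is used, hence Yes. [status: used, price: 30, stock: 8, brand: Delt, category: garment] — status is used, hence Yes.

Yes, No, Yes, Yes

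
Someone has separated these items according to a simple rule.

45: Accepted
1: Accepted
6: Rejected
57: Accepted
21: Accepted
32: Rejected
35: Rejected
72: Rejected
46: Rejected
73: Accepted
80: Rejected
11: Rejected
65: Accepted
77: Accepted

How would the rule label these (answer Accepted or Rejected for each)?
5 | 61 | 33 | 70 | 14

Accepted, Accepted, Accepted, Rejected, Rejected

All 'Accepted' examples share one property — ≡ 1 (mod 4) — and every 'Rejected' example lacks it.
5 — 5 mod 4 = 1, hence Accepted.
61 — 61 mod 4 = 1, hence Accepted.
33 — 33 mod 4 = 1, hence Accepted.
70 — 70 mod 4 = 2, hence Rejected.
14 — 14 mod 4 = 2, hence Rejected.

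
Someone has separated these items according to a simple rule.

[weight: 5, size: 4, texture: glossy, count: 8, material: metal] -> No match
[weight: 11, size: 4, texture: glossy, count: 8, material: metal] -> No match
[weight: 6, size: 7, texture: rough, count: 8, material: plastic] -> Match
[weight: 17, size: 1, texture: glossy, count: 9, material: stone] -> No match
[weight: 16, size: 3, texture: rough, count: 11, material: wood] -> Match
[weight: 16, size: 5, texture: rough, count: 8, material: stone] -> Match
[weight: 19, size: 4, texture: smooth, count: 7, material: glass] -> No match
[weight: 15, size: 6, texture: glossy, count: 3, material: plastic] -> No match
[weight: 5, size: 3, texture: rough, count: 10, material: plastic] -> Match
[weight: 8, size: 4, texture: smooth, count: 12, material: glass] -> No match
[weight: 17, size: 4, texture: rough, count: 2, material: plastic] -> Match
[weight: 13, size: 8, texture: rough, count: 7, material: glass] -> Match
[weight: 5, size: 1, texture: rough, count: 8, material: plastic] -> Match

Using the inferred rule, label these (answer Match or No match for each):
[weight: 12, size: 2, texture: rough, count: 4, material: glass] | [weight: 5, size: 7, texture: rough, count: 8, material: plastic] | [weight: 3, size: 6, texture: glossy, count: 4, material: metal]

Match, Match, No match

The distinguishing property — texture is rough — holds for all the 'Match' cases and none of the 'No match' cases.
Match: [weight: 12, size: 2, texture: rough, count: 4, material: glass], since texture is rough. Match: [weight: 5, size: 7, texture: rough, count: 8, material: plastic], since texture is rough. No match: [weight: 3, size: 6, texture: glossy, count: 4, material: metal], since texture is glossy.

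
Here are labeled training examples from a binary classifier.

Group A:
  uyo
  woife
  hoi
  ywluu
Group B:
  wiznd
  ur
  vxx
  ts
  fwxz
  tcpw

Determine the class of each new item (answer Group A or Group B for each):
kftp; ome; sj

Group B, Group A, Group B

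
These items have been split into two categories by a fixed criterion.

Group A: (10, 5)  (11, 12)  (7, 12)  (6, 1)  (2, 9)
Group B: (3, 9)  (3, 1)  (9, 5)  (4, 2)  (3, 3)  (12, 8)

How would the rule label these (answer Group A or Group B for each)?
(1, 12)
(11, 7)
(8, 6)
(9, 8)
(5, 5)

Rule: sum is odd. This holds for each 'Group A' example and fails for each 'Group B' one.
(1, 12) — 1+12 = 13, hence Group A.
(11, 7) — 11+7 = 18, hence Group B.
(8, 6) — 8+6 = 14, hence Group B.
(9, 8) — 9+8 = 17, hence Group A.
(5, 5) — 5+5 = 10, hence Group B.

Group A, Group B, Group B, Group A, Group B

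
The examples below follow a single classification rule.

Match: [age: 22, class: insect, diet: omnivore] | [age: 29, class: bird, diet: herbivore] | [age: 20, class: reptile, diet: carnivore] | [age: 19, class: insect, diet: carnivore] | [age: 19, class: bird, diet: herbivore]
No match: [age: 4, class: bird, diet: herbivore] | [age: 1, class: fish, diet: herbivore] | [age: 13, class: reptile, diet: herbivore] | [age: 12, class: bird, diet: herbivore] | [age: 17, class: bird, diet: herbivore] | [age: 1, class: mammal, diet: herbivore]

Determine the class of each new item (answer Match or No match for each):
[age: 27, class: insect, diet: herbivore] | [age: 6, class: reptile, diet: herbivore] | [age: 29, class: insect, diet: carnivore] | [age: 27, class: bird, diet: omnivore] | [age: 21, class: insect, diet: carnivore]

Match, No match, Match, Match, Match

The simplest hypothesis consistent with all the labels is: age ≥ 19.
[age: 27, class: insect, diet: herbivore]: age = 27, meets the rule → Match. [age: 6, class: reptile, diet: herbivore]: age = 6, fails this test → No match. [age: 29, class: insect, diet: carnivore]: age = 29, meets the rule → Match. [age: 27, class: bird, diet: omnivore]: age = 27, meets the rule → Match. [age: 21, class: insect, diet: carnivore]: age = 21, meets the rule → Match.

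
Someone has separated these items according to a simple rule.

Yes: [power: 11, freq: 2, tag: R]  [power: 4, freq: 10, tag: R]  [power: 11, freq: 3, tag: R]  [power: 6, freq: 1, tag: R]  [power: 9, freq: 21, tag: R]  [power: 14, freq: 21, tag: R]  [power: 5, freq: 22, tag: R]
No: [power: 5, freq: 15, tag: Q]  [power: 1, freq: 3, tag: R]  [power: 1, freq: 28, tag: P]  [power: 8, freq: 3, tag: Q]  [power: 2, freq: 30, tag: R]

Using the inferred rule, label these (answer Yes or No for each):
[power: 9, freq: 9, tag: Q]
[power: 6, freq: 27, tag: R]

No, Yes

The rule appears to be: tag is R AND power ≥ 4.
[power: 9, freq: 9, tag: Q]: tag is Q, power = 9, does not fit → No.
[power: 6, freq: 27, tag: R]: tag is R, power = 6, satisfies this → Yes.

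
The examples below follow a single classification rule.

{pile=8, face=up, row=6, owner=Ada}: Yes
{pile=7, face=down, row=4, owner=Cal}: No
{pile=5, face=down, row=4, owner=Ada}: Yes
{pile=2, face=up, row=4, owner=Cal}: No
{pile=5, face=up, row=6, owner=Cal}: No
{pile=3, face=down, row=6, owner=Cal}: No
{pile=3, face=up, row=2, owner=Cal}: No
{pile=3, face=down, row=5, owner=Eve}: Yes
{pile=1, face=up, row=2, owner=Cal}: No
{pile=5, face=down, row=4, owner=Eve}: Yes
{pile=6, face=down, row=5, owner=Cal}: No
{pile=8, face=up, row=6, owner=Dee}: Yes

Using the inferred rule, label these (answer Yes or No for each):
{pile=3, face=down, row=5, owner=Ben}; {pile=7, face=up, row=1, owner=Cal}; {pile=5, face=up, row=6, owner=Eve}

Yes, No, Yes

The distinguishing property — owner is not Cal — holds for all the 'Yes' cases and none of the 'No' cases.
Yes: {pile=3, face=down, row=5, owner=Ben}, since owner is Ben. No: {pile=7, face=up, row=1, owner=Cal}, since owner is Cal. Yes: {pile=5, face=up, row=6, owner=Eve}, since owner is Eve.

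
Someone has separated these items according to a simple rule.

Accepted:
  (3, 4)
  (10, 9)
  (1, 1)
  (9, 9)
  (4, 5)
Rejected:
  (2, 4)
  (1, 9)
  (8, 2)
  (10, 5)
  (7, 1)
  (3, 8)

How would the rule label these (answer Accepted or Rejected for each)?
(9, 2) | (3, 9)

Rejected, Rejected

The classifier is using: |first − second| ≤ 1.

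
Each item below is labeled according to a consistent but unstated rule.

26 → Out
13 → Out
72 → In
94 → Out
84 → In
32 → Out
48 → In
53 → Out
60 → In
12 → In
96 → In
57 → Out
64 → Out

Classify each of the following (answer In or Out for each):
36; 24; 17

In, In, Out

A rule that fits every label: multiple of 6 — true of each 'In' example, false of each 'Out' one.
36: 36 = 6·6, qualifies → In.
24: 24 = 6·4, qualifies → In.
17: 17 = 6·2 + 5, does not fit → Out.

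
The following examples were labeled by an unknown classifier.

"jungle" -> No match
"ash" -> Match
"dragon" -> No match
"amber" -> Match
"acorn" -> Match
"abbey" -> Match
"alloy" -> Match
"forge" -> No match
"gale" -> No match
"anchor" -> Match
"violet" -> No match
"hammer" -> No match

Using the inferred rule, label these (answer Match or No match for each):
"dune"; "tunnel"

No match, No match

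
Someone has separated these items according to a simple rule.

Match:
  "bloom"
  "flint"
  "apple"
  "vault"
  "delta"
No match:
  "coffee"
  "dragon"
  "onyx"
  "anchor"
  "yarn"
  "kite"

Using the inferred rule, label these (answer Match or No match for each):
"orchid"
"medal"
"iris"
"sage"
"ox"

All 'Match' examples share one property — odd length — and every 'No match' example lacks it.

No match, Match, No match, No match, No match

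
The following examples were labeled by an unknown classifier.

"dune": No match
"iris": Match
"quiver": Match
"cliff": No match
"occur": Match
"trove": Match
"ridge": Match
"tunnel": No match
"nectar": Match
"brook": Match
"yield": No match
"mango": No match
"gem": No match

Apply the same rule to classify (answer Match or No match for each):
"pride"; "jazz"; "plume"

'Match' ⟺ contains 'r'.
"pride": Match (has 'r'). "jazz": No match (no 'r'). "plume": No match (no 'r').

Match, No match, No match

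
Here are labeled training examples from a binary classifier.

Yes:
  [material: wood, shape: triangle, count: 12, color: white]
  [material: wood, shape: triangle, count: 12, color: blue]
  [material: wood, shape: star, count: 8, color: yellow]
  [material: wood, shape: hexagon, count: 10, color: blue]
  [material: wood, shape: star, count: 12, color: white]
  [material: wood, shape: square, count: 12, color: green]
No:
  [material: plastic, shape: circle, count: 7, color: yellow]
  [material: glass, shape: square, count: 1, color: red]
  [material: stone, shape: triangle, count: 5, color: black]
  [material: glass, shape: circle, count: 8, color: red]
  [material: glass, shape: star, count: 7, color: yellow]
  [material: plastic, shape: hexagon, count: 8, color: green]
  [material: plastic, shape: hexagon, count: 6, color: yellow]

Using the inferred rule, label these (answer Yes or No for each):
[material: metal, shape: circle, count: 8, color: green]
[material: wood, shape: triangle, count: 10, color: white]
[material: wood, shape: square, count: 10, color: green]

No, Yes, Yes

Checking candidate rules against both groups, what survives is: material is wood.
[material: metal, shape: circle, count: 8, color: green] — material is metal, hence No.
[material: wood, shape: triangle, count: 10, color: white] — material is wood, hence Yes.
[material: wood, shape: square, count: 10, color: green] — material is wood, hence Yes.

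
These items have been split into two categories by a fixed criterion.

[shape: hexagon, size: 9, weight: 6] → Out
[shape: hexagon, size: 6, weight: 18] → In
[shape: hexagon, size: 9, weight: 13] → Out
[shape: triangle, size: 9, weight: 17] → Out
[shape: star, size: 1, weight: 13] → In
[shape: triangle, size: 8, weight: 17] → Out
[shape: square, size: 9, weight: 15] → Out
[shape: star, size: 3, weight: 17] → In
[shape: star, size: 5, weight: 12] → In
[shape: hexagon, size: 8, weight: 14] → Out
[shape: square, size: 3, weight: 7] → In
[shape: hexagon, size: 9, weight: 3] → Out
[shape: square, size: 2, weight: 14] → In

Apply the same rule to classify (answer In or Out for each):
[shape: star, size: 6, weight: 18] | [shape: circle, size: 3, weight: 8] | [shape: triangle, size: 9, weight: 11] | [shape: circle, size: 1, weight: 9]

Every 'In' example satisfies: size ≤ 6. None of the 'Out' examples do.

In, In, Out, In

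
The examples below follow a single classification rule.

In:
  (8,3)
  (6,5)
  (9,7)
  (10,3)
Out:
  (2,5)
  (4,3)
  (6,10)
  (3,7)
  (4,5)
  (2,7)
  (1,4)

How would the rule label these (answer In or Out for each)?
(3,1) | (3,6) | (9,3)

Out, Out, In

All 'In' examples share one property — first > second AND sum ≥ 9 — and every 'Out' example lacks it.
(3,1): 3 > 1, 3+1 = 4, does not pass → Out. (3,6): 3 < 6, 3+6 = 9, does not pass → Out. (9,3): 9 > 3, 9+3 = 12, fits → In.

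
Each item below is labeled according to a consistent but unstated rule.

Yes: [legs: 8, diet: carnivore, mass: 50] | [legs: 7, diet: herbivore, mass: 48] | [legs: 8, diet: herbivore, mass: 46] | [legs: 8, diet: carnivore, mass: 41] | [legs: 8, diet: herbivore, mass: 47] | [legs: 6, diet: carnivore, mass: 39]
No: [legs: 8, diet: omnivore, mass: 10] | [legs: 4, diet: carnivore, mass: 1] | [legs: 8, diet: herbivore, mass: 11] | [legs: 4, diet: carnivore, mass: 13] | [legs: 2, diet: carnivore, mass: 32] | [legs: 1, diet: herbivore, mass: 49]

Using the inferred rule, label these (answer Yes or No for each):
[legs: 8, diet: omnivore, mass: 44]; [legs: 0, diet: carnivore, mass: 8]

Yes, No

'Yes' ⟺ legs ≥ 2 AND mass ≥ 39.
[legs: 8, diet: omnivore, mass: 44]: Yes (legs = 8, mass = 44). [legs: 0, diet: carnivore, mass: 8]: No (legs = 0, mass = 8).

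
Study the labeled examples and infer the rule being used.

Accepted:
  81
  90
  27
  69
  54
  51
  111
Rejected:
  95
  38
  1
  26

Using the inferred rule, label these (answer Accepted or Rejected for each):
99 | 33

Accepted, Accepted

Checking candidate rules against both groups, what survives is: multiple of 3.
99: 99 = 3·33 — fits, so Accepted.
33: 33 = 3·11 — fits, so Accepted.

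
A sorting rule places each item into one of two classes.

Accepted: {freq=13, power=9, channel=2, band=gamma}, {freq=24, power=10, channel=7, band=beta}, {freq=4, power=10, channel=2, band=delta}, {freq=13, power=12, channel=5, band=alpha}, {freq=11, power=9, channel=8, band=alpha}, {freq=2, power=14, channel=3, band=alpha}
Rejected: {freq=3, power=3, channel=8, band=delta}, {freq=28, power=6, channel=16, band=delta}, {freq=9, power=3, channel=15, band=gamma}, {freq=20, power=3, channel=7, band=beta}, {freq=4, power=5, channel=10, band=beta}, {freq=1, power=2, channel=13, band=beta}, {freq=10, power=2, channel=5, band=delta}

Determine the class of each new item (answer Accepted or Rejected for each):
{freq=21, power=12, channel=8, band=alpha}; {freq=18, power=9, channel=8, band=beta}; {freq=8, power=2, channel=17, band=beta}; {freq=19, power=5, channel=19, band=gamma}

Every 'Accepted' example satisfies: power ≥ 9. None of the 'Rejected' examples do.
{freq=21, power=12, channel=8, band=alpha}: power = 12, has this property → Accepted.
{freq=18, power=9, channel=8, band=beta}: power = 9, has this property → Accepted.
{freq=8, power=2, channel=17, band=beta}: power = 2, fails this test → Rejected.
{freq=19, power=5, channel=19, band=gamma}: power = 5, fails this test → Rejected.

Accepted, Accepted, Rejected, Rejected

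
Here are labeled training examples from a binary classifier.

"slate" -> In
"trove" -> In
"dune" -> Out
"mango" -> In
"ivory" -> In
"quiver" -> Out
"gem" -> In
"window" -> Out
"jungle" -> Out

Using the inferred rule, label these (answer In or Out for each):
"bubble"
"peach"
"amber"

Out, In, In

The rule appears to be: odd length.
"bubble": Out (length 6). "peach": In (length 5). "amber": In (length 5).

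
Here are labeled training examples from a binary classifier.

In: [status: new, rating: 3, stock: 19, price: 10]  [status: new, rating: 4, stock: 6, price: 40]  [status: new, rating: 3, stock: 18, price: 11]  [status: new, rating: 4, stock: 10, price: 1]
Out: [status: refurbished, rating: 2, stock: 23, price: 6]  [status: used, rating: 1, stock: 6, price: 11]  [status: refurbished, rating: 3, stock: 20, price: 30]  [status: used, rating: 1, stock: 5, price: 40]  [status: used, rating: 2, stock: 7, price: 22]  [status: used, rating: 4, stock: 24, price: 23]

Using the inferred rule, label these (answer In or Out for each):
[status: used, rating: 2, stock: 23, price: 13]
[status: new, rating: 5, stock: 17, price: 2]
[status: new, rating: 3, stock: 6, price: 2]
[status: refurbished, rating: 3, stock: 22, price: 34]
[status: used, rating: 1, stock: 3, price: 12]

Out, In, In, Out, Out

Every 'In' example satisfies: status is new. None of the 'Out' examples do.
[status: used, rating: 2, stock: 23, price: 13] → status is used → Out.
[status: new, rating: 5, stock: 17, price: 2] → status is new → In.
[status: new, rating: 3, stock: 6, price: 2] → status is new → In.
[status: refurbished, rating: 3, stock: 22, price: 34] → status is refurbished → Out.
[status: used, rating: 1, stock: 3, price: 12] → status is used → Out.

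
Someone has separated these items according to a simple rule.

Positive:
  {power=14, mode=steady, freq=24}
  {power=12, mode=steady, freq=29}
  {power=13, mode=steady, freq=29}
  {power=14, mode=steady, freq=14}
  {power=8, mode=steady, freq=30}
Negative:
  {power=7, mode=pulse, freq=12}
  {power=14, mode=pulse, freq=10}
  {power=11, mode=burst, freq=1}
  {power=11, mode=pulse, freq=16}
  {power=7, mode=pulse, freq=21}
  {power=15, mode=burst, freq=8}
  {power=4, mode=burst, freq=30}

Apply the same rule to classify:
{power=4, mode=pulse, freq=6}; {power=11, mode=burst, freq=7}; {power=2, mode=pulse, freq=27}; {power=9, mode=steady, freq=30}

Negative, Negative, Negative, Positive

The simplest hypothesis consistent with all the labels is: mode is steady.
{power=4, mode=pulse, freq=6} — mode is pulse, hence Negative.
{power=11, mode=burst, freq=7} — mode is burst, hence Negative.
{power=2, mode=pulse, freq=27} — mode is pulse, hence Negative.
{power=9, mode=steady, freq=30} — mode is steady, hence Positive.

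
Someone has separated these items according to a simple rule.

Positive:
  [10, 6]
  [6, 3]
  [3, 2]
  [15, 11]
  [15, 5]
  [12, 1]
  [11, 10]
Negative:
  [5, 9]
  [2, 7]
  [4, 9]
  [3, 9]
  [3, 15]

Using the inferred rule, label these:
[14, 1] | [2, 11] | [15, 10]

Positive, Negative, Positive

The classifier is using: first > second.
Positive: [14, 1], since 14 > 1.
Negative: [2, 11], since 2 < 11.
Positive: [15, 10], since 15 > 10.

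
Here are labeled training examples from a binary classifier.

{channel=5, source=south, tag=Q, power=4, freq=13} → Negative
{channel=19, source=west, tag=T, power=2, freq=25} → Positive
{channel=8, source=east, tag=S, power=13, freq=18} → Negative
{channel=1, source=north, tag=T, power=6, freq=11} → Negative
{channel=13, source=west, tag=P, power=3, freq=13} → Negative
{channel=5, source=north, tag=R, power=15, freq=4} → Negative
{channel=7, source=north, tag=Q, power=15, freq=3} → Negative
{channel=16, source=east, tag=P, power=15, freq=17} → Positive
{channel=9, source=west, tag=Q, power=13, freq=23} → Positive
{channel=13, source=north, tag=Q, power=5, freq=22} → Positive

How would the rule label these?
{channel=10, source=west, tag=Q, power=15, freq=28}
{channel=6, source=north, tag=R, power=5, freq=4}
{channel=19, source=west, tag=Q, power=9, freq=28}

Positive, Negative, Positive

The classifier is using: channel ≥ 9 AND freq ≥ 17.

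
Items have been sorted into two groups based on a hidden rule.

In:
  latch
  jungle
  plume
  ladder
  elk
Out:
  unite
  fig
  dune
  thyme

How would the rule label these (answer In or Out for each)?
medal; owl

Comparing the two groups points to one rule — contains 'l'.
medal: has 'l' — passes, so In.
owl: has 'l' — passes, so In.

In, In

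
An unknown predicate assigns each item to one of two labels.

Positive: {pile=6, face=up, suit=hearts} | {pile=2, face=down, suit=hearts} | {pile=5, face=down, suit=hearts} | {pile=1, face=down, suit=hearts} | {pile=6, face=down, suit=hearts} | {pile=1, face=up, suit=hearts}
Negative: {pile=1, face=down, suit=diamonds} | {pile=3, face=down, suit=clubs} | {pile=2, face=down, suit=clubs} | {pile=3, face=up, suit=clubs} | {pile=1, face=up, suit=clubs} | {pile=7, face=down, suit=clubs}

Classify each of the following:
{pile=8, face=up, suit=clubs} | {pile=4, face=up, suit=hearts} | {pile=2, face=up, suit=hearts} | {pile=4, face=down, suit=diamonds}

Negative, Positive, Positive, Negative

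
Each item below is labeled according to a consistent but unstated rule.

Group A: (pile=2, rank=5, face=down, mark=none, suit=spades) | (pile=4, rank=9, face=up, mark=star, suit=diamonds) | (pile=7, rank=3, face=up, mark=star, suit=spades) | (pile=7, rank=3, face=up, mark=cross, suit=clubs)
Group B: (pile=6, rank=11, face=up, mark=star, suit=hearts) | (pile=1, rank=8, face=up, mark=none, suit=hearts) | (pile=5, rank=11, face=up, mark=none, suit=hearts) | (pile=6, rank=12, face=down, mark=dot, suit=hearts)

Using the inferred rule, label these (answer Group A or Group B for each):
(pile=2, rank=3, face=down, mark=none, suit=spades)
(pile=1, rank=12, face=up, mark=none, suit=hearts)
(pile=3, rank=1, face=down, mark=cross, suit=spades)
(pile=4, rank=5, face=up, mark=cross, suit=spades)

The classifier is using: suit is not hearts.
Group A: (pile=2, rank=3, face=down, mark=none, suit=spades), since suit is spades.
Group B: (pile=1, rank=12, face=up, mark=none, suit=hearts), since suit is hearts.
Group A: (pile=3, rank=1, face=down, mark=cross, suit=spades), since suit is spades.
Group A: (pile=4, rank=5, face=up, mark=cross, suit=spades), since suit is spades.

Group A, Group B, Group A, Group A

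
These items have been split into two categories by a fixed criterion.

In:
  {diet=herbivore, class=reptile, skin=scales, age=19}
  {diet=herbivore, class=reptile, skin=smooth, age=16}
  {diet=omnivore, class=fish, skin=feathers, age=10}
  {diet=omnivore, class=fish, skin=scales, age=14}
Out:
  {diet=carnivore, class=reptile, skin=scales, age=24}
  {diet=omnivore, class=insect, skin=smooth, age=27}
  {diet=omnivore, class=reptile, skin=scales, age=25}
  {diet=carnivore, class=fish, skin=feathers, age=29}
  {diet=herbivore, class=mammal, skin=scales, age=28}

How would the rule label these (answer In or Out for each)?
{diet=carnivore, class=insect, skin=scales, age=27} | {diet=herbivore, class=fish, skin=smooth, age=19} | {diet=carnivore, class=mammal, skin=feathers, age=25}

'In' ⟺ age ≤ 19.
{diet=carnivore, class=insect, skin=scales, age=27}: age = 27 — does not fit, so Out.
{diet=herbivore, class=fish, skin=smooth, age=19}: age = 19 — has this property, so In.
{diet=carnivore, class=mammal, skin=feathers, age=25}: age = 25 — does not fit, so Out.

Out, In, Out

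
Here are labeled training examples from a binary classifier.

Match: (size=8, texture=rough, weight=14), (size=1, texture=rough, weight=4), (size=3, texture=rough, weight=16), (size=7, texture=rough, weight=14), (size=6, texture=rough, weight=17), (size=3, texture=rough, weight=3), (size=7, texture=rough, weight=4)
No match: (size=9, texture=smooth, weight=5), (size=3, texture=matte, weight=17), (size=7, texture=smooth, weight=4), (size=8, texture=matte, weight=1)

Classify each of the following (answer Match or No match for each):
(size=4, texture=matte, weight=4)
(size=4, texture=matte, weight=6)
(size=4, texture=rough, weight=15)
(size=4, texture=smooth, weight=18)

'Match' ⟺ texture is rough.

No match, No match, Match, No match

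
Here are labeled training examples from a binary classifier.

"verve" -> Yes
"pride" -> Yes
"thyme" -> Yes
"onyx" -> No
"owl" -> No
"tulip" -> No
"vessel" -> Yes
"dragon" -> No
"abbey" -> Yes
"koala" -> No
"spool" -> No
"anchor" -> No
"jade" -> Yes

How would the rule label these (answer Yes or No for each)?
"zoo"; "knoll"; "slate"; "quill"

A rule that fits every label: contains 'e' — true of each 'Yes' example, false of each 'No' one.
"zoo" → no 'e' → No.
"knoll" → no 'e' → No.
"slate" → has 'e' → Yes.
"quill" → no 'e' → No.

No, No, Yes, No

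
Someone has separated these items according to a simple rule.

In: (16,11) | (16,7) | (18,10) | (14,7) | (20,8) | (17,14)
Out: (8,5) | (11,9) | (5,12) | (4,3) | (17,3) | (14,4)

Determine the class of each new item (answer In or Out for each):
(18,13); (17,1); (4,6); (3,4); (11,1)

In, Out, Out, Out, Out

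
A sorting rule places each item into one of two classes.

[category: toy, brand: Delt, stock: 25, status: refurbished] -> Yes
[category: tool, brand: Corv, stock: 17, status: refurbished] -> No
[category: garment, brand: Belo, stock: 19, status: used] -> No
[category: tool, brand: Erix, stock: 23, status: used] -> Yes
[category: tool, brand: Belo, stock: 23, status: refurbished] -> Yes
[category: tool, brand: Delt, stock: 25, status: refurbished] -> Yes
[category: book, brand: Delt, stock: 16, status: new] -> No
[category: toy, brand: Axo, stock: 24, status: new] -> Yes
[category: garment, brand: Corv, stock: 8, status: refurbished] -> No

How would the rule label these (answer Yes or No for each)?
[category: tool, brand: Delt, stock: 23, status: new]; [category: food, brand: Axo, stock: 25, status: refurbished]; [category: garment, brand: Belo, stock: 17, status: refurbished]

Yes, Yes, No

A rule that fits every label: stock ≥ 23 — true of each 'Yes' example, false of each 'No' one.
[category: tool, brand: Delt, stock: 23, status: new]: stock = 23 — checks out, so Yes.
[category: food, brand: Axo, stock: 25, status: refurbished]: stock = 25 — checks out, so Yes.
[category: garment, brand: Belo, stock: 17, status: refurbished]: stock = 17 — doesn't qualify, so No.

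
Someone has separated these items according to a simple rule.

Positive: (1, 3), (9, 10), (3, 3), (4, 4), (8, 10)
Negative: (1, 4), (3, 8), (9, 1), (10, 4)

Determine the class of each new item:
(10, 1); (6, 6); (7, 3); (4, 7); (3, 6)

A rule that fits every label: |first − second| ≤ 2 — true of each 'Positive' example, false of each 'Negative' one.
(10, 1) → |10−1| = 9 → Negative.
(6, 6) → |6−6| = 0 → Positive.
(7, 3) → |7−3| = 4 → Negative.
(4, 7) → |4−7| = 3 → Negative.
(3, 6) → |3−6| = 3 → Negative.

Negative, Positive, Negative, Negative, Negative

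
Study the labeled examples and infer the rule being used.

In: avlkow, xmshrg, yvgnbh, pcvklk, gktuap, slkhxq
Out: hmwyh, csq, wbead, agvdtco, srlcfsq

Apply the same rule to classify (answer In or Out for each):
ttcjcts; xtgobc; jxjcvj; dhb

Out, In, In, Out

The distinguishing property — even length — holds for all the 'In' cases and none of the 'Out' cases.
ttcjcts — length 7, hence Out. xtgobc — length 6, hence In. jxjcvj — length 6, hence In. dhb — length 3, hence Out.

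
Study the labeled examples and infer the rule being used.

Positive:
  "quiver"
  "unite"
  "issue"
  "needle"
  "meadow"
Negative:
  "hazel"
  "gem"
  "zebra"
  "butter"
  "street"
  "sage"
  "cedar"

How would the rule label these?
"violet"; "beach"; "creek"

The simplest hypothesis consistent with all the labels is: has ≥ 3 vowels.
"violet": 3 vowels, meets the rule → Positive.
"beach": 2 vowels, doesn't qualify → Negative.
"creek": 2 vowels, doesn't qualify → Negative.

Positive, Negative, Negative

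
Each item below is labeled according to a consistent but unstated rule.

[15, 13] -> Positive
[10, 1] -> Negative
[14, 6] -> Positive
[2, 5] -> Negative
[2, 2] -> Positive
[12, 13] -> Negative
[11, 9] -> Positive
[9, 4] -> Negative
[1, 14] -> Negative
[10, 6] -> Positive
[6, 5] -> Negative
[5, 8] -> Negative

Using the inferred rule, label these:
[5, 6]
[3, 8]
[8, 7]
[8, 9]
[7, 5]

The distinguishing property — sum is even — holds for all the 'Positive' cases and none of the 'Negative' cases.
[5, 6]: Negative (5+6 = 11). [3, 8]: Negative (3+8 = 11). [8, 7]: Negative (8+7 = 15). [8, 9]: Negative (8+9 = 17). [7, 5]: Positive (7+5 = 12).

Negative, Negative, Negative, Negative, Positive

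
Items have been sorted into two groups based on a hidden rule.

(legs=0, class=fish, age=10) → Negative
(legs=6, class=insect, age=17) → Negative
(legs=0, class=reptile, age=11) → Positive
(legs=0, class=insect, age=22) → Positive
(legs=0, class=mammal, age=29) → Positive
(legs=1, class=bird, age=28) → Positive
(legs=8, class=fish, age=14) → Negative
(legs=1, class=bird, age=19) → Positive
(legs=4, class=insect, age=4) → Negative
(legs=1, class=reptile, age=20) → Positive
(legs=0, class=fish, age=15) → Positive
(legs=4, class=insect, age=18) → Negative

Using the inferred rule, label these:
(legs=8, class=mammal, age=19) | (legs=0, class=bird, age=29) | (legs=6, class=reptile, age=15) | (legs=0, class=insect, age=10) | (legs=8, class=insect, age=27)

Negative, Positive, Negative, Negative, Negative

A rule that fits every label: legs ≤ 1 AND age ≥ 11 — true of each 'Positive' example, false of each 'Negative' one.
(legs=8, class=mammal, age=19) → legs = 8, age = 19 → Negative. (legs=0, class=bird, age=29) → legs = 0, age = 29 → Positive. (legs=6, class=reptile, age=15) → legs = 6, age = 15 → Negative. (legs=0, class=insect, age=10) → legs = 0, age = 10 → Negative. (legs=8, class=insect, age=27) → legs = 8, age = 27 → Negative.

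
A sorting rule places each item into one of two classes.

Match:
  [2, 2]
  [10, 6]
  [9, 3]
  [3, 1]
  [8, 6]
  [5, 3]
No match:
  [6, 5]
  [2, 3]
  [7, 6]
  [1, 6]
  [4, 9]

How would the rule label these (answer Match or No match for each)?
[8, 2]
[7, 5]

Match, Match

The classifier is using: sum is even.
[8, 2] → 8+2 = 10 → Match.
[7, 5] → 7+5 = 12 → Match.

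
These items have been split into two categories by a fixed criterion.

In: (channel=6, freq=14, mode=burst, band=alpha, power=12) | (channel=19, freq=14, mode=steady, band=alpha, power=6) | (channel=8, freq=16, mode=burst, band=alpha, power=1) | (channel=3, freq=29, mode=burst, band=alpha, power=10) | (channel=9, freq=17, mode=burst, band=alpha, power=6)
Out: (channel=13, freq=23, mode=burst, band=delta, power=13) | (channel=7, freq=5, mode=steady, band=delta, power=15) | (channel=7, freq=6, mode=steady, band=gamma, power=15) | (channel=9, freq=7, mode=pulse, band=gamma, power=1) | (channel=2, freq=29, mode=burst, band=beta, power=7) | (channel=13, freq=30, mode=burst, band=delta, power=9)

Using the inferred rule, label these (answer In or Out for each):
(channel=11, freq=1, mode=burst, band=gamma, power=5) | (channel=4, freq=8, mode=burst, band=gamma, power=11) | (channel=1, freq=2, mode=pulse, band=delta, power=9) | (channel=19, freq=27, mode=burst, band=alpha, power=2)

The pattern is that an item is 'In' exactly when: band is alpha.
(channel=11, freq=1, mode=burst, band=gamma, power=5): band is gamma, lacks this property → Out. (channel=4, freq=8, mode=burst, band=gamma, power=11): band is gamma, lacks this property → Out. (channel=1, freq=2, mode=pulse, band=delta, power=9): band is delta, lacks this property → Out. (channel=19, freq=27, mode=burst, band=alpha, power=2): band is alpha, satisfies this → In.

Out, Out, Out, In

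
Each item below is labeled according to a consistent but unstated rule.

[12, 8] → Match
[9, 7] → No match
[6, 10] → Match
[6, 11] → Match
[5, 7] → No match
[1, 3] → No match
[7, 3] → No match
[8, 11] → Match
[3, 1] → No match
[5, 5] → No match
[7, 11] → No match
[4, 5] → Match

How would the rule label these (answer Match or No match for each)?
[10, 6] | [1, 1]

Match, No match

All 'Match' examples share one property — first is even — and every 'No match' example lacks it.
[10, 6]: first 10 — satisfies this, so Match.
[1, 1]: first 1 — doesn't match, so No match.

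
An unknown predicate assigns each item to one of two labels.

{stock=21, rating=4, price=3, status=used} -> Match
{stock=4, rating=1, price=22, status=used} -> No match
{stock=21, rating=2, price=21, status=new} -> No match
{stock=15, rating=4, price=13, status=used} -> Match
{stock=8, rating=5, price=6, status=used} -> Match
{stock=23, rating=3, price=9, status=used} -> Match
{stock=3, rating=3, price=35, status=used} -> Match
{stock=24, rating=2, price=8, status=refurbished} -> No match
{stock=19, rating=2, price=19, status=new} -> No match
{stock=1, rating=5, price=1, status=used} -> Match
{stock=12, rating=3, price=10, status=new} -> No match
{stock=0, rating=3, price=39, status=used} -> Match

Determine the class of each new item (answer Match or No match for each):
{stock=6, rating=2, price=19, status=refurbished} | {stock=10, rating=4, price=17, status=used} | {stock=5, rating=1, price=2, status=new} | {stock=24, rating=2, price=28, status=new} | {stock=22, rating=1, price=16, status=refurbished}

No match, Match, No match, No match, No match

The common property of the 'Match' items is: status is used AND rating ≥ 2. No 'No match' item has it.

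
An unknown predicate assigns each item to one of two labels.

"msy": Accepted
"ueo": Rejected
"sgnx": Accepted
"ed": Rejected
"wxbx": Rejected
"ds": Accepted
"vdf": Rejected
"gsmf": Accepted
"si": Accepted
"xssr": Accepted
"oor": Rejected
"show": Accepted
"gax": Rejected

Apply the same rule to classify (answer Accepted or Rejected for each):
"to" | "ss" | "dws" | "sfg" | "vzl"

Rejected, Accepted, Accepted, Accepted, Rejected

Looking at the examples, the only property every 'Accepted' case has and every 'Rejected' case lacks is: contains 's'.
Rejected: "to", since no 's'. Accepted: "ss", since has 's'. Accepted: "dws", since has 's'. Accepted: "sfg", since has 's'. Rejected: "vzl", since no 's'.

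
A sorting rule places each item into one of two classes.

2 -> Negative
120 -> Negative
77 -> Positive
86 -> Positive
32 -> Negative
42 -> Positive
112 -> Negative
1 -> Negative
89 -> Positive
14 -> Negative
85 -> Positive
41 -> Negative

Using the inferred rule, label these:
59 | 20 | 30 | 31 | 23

Positive, Negative, Negative, Negative, Negative

The distinguishing property — digit sum ≥ 6 — holds for all the 'Positive' cases and none of the 'Negative' cases.
59: Positive (digit sum 5+9 = 14).
20: Negative (digit sum 2+0 = 2).
30: Negative (digit sum 3+0 = 3).
31: Negative (digit sum 3+1 = 4).
23: Negative (digit sum 2+3 = 5).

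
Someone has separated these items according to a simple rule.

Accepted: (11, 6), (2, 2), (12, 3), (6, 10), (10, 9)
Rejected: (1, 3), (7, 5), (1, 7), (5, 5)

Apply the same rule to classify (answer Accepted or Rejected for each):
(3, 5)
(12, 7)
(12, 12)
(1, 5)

'Accepted' ⟺ product is even.
(3, 5) — 3·5 = 15, hence Rejected.
(12, 7) — 12·7 = 84, hence Accepted.
(12, 12) — 12·12 = 144, hence Accepted.
(1, 5) — 1·5 = 5, hence Rejected.

Rejected, Accepted, Accepted, Rejected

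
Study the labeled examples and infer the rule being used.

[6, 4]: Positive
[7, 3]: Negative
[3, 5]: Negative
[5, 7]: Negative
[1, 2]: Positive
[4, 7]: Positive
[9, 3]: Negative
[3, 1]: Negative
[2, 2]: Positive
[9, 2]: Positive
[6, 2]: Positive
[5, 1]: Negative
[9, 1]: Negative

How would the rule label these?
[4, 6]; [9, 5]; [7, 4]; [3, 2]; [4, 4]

Positive, Negative, Positive, Positive, Positive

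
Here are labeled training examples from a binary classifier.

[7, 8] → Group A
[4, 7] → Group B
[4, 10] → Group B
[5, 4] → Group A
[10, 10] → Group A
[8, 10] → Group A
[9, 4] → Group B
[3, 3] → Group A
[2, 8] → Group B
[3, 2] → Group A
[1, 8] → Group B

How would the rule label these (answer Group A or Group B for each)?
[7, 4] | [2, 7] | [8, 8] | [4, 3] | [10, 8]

Group B, Group B, Group A, Group A, Group A

The pattern is that an item is 'Group A' exactly when: |first − second| ≤ 2.
[7, 4] — |7−4| = 3, hence Group B. [2, 7] — |2−7| = 5, hence Group B. [8, 8] — |8−8| = 0, hence Group A. [4, 3] — |4−3| = 1, hence Group A. [10, 8] — |10−8| = 2, hence Group A.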